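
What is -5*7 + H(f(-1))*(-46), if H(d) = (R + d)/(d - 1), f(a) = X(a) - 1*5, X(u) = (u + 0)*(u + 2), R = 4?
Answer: -337/7 ≈ -48.143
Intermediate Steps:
X(u) = u*(2 + u)
f(a) = -5 + a*(2 + a) (f(a) = a*(2 + a) - 1*5 = a*(2 + a) - 5 = -5 + a*(2 + a))
H(d) = (4 + d)/(-1 + d) (H(d) = (4 + d)/(d - 1) = (4 + d)/(-1 + d))
-5*7 + H(f(-1))*(-46) = -5*7 + ((4 + (-5 - (2 - 1)))/(-1 + (-5 - (2 - 1))))*(-46) = -35 + ((4 + (-5 - 1*1))/(-1 + (-5 - 1*1)))*(-46) = -35 + ((4 + (-5 - 1))/(-1 + (-5 - 1)))*(-46) = -35 + ((4 - 6)/(-1 - 6))*(-46) = -35 + (-2/(-7))*(-46) = -35 - 1/7*(-2)*(-46) = -35 + (2/7)*(-46) = -35 - 92/7 = -337/7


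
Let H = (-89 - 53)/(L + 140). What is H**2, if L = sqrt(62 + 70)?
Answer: 5041/(70 + sqrt(33))**2 ≈ 0.87865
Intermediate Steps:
L = 2*sqrt(33) (L = sqrt(132) = 2*sqrt(33) ≈ 11.489)
H = -142/(140 + 2*sqrt(33)) (H = (-89 - 53)/(2*sqrt(33) + 140) = -142/(140 + 2*sqrt(33)) ≈ -0.93736)
H**2 = (-4970/4867 + 71*sqrt(33)/4867)**2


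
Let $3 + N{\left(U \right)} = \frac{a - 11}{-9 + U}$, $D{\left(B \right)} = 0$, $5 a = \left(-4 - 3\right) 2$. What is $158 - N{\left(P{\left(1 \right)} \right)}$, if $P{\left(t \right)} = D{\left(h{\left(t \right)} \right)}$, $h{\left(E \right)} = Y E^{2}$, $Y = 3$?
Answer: $\frac{2392}{15} \approx 159.47$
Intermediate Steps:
$a = - \frac{14}{5}$ ($a = \frac{\left(-4 - 3\right) 2}{5} = \frac{\left(-7\right) 2}{5} = \frac{1}{5} \left(-14\right) = - \frac{14}{5} \approx -2.8$)
$h{\left(E \right)} = 3 E^{2}$
$P{\left(t \right)} = 0$
$N{\left(U \right)} = -3 - \frac{69}{5 \left(-9 + U\right)}$ ($N{\left(U \right)} = -3 + \frac{- \frac{14}{5} - 11}{-9 + U} = -3 - \frac{69}{5 \left(-9 + U\right)}$)
$158 - N{\left(P{\left(1 \right)} \right)} = 158 - \frac{3 \left(22 - 0\right)}{5 \left(-9 + 0\right)} = 158 - \frac{3 \left(22 + 0\right)}{5 \left(-9\right)} = 158 - \frac{3}{5} \left(- \frac{1}{9}\right) 22 = 158 - - \frac{22}{15} = 158 + \frac{22}{15} = \frac{2392}{15}$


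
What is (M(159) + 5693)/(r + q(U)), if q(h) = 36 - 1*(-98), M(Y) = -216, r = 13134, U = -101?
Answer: 5477/13268 ≈ 0.41280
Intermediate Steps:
q(h) = 134 (q(h) = 36 + 98 = 134)
(M(159) + 5693)/(r + q(U)) = (-216 + 5693)/(13134 + 134) = 5477/13268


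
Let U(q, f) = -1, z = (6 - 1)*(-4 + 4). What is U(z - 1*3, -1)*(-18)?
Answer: 18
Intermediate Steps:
z = 0 (z = 5*0 = 0)
U(z - 1*3, -1)*(-18) = -1*(-18) = 18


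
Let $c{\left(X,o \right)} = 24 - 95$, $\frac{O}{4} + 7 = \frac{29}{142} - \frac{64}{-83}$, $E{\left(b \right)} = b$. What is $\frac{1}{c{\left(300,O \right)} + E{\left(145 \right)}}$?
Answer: $\frac{1}{74} \approx 0.013514$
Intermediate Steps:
$O = - \frac{142014}{5893}$ ($O = -28 + 4 \left(\frac{29}{142} - \frac{64}{-83}\right) = -28 + 4 \left(29 \cdot \frac{1}{142} - - \frac{64}{83}\right) = -28 + 4 \left(\frac{29}{142} + \frac{64}{83}\right) = -28 + 4 \cdot \frac{11495}{11786} = -28 + \frac{22990}{5893} = - \frac{142014}{5893} \approx -24.099$)
$c{\left(X,o \right)} = -71$ ($c{\left(X,o \right)} = 24 - 95 = -71$)
$\frac{1}{c{\left(300,O \right)} + E{\left(145 \right)}} = \frac{1}{-71 + 145} = \frac{1}{74}$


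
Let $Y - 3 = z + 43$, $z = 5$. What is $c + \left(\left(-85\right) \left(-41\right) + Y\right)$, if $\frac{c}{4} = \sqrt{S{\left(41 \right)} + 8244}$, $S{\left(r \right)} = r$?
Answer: $3536 + 4 \sqrt{8285} \approx 3900.1$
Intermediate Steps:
$Y = 51$ ($Y = 3 + \left(5 + 43\right) = 3 + 48 = 51$)
$c = 4 \sqrt{8285}$ ($c = 4 \sqrt{41 + 8244} = 4 \sqrt{8285} \approx 364.09$)
$c + \left(\left(-85\right) \left(-41\right) + Y\right) = 4 \sqrt{8285} + \left(\left(-85\right) \left(-41\right) + 51\right) = 4 \sqrt{8285} + \left(3485 + 51\right) = 4 \sqrt{8285} + 3536 = 3536 + 4 \sqrt{8285}$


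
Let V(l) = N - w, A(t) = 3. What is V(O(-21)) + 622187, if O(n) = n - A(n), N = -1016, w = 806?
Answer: 620365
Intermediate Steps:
O(n) = -3 + n (O(n) = n - 1*3 = n - 3 = -3 + n)
V(l) = -1822 (V(l) = -1016 - 1*806 = -1016 - 806 = -1822)
V(O(-21)) + 622187 = -1822 + 622187 = 620365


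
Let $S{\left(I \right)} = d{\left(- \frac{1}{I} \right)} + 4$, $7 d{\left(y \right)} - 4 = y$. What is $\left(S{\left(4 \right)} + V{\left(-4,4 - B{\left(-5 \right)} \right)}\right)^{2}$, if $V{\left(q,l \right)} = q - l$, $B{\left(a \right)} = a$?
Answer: $\frac{56169}{784} \approx 71.644$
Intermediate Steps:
$d{\left(y \right)} = \frac{4}{7} + \frac{y}{7}$
$S{\left(I \right)} = \frac{32}{7} - \frac{1}{7 I}$ ($S{\left(I \right)} = \left(\frac{4}{7} + \frac{\left(-1\right) \frac{1}{I}}{7}\right) + 4 = \left(\frac{4}{7} - \frac{1}{7 I}\right) + 4 = \frac{32}{7} - \frac{1}{7 I}$)
$\left(S{\left(4 \right)} + V{\left(-4,4 - B{\left(-5 \right)} \right)}\right)^{2} = \left(\frac{-1 + 32 \cdot 4}{7 \cdot 4} - \left(8 + 5\right)\right)^{2} = \left(\frac{1}{7} \cdot \frac{1}{4} \left(-1 + 128\right) - 13\right)^{2} = \left(\frac{1}{7} \cdot \frac{1}{4} \cdot 127 - 13\right)^{2} = \left(\frac{127}{28} - 13\right)^{2} = \left(- \frac{237}{28}\right)^{2} = \frac{56169}{784}$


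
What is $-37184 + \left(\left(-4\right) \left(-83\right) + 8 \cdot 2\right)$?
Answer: $-36836$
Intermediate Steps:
$-37184 + \left(\left(-4\right) \left(-83\right) + 8 \cdot 2\right) = -37184 + \left(332 + 16\right) = -37184 + 348 = -36836$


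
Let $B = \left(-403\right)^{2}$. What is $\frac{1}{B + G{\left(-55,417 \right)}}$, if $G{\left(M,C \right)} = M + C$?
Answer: $\frac{1}{162771} \approx 6.1436 \cdot 10^{-6}$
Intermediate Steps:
$B = 162409$
$G{\left(M,C \right)} = C + M$
$\frac{1}{B + G{\left(-55,417 \right)}} = \frac{1}{162409 + \left(417 - 55\right)} = \frac{1}{162409 + 362} = \frac{1}{162771}$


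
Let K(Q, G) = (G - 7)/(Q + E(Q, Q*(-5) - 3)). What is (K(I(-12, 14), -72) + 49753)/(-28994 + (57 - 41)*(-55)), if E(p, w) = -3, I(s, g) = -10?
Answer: -323434/194181 ≈ -1.6656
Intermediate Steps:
K(Q, G) = (-7 + G)/(-3 + Q) (K(Q, G) = (G - 7)/(Q - 3) = (-7 + G)/(-3 + Q))
(K(I(-12, 14), -72) + 49753)/(-28994 + (57 - 41)*(-55)) = ((-7 - 72)/(-3 - 10) + 49753)/(-28994 + (57 - 41)*(-55)) = (-79/(-13) + 49753)/(-28994 + 16*(-55)) = (-1/13*(-79) + 49753)/(-28994 - 880) = (79/13 + 49753)/(-29874) = (646868/13)*(-1/29874) = -323434/194181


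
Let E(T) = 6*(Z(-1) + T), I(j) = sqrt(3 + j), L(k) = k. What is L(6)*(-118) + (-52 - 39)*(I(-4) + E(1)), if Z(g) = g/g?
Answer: -1800 - 91*I ≈ -1800.0 - 91.0*I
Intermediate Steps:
Z(g) = 1
E(T) = 6 + 6*T (E(T) = 6*(1 + T) = 6 + 6*T)
L(6)*(-118) + (-52 - 39)*(I(-4) + E(1)) = 6*(-118) + (-52 - 39)*(sqrt(3 - 4) + (6 + 6*1)) = -708 - 91*(sqrt(-1) + (6 + 6)) = -708 - 91*(I + 12) = -708 - 91*(12 + I) = -708 + (-1092 - 91*I) = -1800 - 91*I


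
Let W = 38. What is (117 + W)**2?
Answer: 24025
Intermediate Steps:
(117 + W)**2 = (117 + 38)**2 = 155**2 = 24025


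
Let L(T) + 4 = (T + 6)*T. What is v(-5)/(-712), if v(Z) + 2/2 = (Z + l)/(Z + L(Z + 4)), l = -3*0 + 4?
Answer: 13/9968 ≈ 0.0013042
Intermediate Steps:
l = 4 (l = 0 + 4 = 4)
L(T) = -4 + T*(6 + T) (L(T) = -4 + (T + 6)*T = -4 + (6 + T)*T = -4 + T*(6 + T))
v(Z) = -1 + (4 + Z)/(20 + (4 + Z)² + 7*Z) (v(Z) = -1 + (Z + 4)/(Z + (-4 + (Z + 4)² + 6*(Z + 4))) = -1 + (4 + Z)/(Z + (-4 + (4 + Z)² + 6*(4 + Z))) = -1 + (4 + Z)/(Z + (-4 + (4 + Z)² + (24 + 6*Z))) = -1 + (4 + Z)/(Z + (20 + (4 + Z)² + 6*Z)) = -1 + (4 + Z)/(20 + (4 + Z)² + 7*Z))
v(-5)/(-712) = ((-32 - 1*(-5)² - 14*(-5))/(36 + (-5)² + 15*(-5)))/(-712) = ((-32 - 1*25 + 70)/(36 + 25 - 75))*(-1/712) = ((-32 - 25 + 70)/(-14))*(-1/712) = -1/14*13*(-1/712) = -13/14*(-1/712) = 13/9968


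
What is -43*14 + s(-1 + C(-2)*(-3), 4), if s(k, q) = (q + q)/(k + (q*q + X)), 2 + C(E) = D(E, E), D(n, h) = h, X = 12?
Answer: -23470/39 ≈ -601.79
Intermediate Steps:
C(E) = -2 + E
s(k, q) = 2*q/(12 + k + q**2) (s(k, q) = (q + q)/(k + (q*q + 12)) = (2*q)/(k + (q**2 + 12)) = (2*q)/(k + (12 + q**2)) = (2*q)/(12 + k + q**2) = 2*q/(12 + k + q**2))
-43*14 + s(-1 + C(-2)*(-3), 4) = -43*14 + 2*4/(12 + (-1 + (-2 - 2)*(-3)) + 4**2) = -602 + 2*4/(12 + (-1 - 4*(-3)) + 16) = -602 + 2*4/(12 + (-1 + 12) + 16) = -602 + 2*4/(12 + 11 + 16) = -602 + 2*4/39 = -602 + 2*4*(1/39) = -602 + 8/39 = -23470/39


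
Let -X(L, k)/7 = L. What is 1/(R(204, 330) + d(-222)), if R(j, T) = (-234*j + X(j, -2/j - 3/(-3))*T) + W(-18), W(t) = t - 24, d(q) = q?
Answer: -1/519240 ≈ -1.9259e-6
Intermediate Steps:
X(L, k) = -7*L
W(t) = -24 + t
R(j, T) = -42 - 234*j - 7*T*j (R(j, T) = (-234*j + (-7*j)*T) + (-24 - 18) = (-234*j - 7*T*j) - 42 = -42 - 234*j - 7*T*j)
1/(R(204, 330) + d(-222)) = 1/((-42 - 234*204 - 7*330*204) - 222) = 1/((-42 - 47736 - 471240) - 222) = 1/(-519018 - 222) = 1/(-519240) = -1/519240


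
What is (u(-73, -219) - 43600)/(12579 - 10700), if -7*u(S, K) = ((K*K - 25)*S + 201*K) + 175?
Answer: 3237972/13153 ≈ 246.18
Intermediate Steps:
u(S, K) = -25 - 201*K/7 - S*(-25 + K²)/7 (u(S, K) = -(((K*K - 25)*S + 201*K) + 175)/7 = -(((K² - 25)*S + 201*K) + 175)/7 = -(((-25 + K²)*S + 201*K) + 175)/7 = -((S*(-25 + K²) + 201*K) + 175)/7 = -((201*K + S*(-25 + K²)) + 175)/7 = -(175 + 201*K + S*(-25 + K²))/7 = -25 - 201*K/7 - S*(-25 + K²)/7)
(u(-73, -219) - 43600)/(12579 - 10700) = ((-25 - 201/7*(-219) + (25/7)*(-73) - ⅐*(-73)*(-219)²) - 43600)/(12579 - 10700) = ((-25 + 44019/7 - 1825/7 - ⅐*(-73)*47961) - 43600)/1879 = ((-25 + 44019/7 - 1825/7 + 3501153/7) - 43600)*(1/1879) = (3543172/7 - 43600)*(1/1879) = (3237972/7)*(1/1879) = 3237972/13153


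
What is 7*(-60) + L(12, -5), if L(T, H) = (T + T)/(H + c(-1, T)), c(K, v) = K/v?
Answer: -25908/61 ≈ -424.72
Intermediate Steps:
L(T, H) = 2*T/(H - 1/T) (L(T, H) = (T + T)/(H - 1/T) = (2*T)/(H - 1/T) = 2*T/(H - 1/T))
7*(-60) + L(12, -5) = 7*(-60) + 2*12²/(-1 - 5*12) = -420 + 2*144/(-1 - 60) = -420 + 2*144/(-61) = -420 + 2*144*(-1/61) = -420 - 288/61 = -25908/61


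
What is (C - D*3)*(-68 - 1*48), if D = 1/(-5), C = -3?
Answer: 1392/5 ≈ 278.40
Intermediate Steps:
D = -⅕ ≈ -0.20000
(C - D*3)*(-68 - 1*48) = (-3 - (-1)*3/5)*(-68 - 1*48) = (-3 - 1*(-⅗))*(-68 - 48) = (-3 + ⅗)*(-116) = -12/5*(-116) = 1392/5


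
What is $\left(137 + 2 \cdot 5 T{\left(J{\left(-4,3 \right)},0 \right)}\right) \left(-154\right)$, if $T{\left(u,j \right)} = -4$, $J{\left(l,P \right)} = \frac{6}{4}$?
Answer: $-14938$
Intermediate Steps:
$J{\left(l,P \right)} = \frac{3}{2}$ ($J{\left(l,P \right)} = 6 \cdot \frac{1}{4} = \frac{3}{2}$)
$\left(137 + 2 \cdot 5 T{\left(J{\left(-4,3 \right)},0 \right)}\right) \left(-154\right) = \left(137 + 2 \cdot 5 \left(-4\right)\right) \left(-154\right) = \left(137 + 10 \left(-4\right)\right) \left(-154\right) = \left(137 - 40\right) \left(-154\right) = 97 \left(-154\right) = -14938$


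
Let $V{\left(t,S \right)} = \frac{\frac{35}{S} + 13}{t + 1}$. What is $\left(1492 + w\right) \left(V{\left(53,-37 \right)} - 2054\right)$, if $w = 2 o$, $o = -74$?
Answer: $- \frac{919171904}{333} \approx -2.7603 \cdot 10^{6}$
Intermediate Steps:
$w = -148$ ($w = 2 \left(-74\right) = -148$)
$V{\left(t,S \right)} = \frac{13 + \frac{35}{S}}{1 + t}$
$\left(1492 + w\right) \left(V{\left(53,-37 \right)} - 2054\right) = \left(1492 - 148\right) \left(\frac{35 + 13 \left(-37\right)}{\left(-37\right) \left(1 + 53\right)} - 2054\right) = 1344 \left(- \frac{35 - 481}{37 \cdot 54} - 2054\right) = 1344 \left(\left(- \frac{1}{37}\right) \frac{1}{54} \left(-446\right) - 2054\right) = 1344 \left(\frac{223}{999} - 2054\right) = 1344 \left(- \frac{2051723}{999}\right) = - \frac{919171904}{333}$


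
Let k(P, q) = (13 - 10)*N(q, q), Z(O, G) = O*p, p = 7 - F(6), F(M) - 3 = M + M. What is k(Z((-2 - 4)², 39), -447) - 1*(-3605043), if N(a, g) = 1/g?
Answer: 537151406/149 ≈ 3.6050e+6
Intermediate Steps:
F(M) = 3 + 2*M (F(M) = 3 + (M + M) = 3 + 2*M)
p = -8 (p = 7 - (3 + 2*6) = 7 - (3 + 12) = 7 - 1*15 = 7 - 15 = -8)
Z(O, G) = -8*O (Z(O, G) = O*(-8) = -8*O)
k(P, q) = 3/q (k(P, q) = (13 - 10)/q = 3/q)
k(Z((-2 - 4)², 39), -447) - 1*(-3605043) = 3/(-447) - 1*(-3605043) = 3*(-1/447) + 3605043 = -1/149 + 3605043 = 537151406/149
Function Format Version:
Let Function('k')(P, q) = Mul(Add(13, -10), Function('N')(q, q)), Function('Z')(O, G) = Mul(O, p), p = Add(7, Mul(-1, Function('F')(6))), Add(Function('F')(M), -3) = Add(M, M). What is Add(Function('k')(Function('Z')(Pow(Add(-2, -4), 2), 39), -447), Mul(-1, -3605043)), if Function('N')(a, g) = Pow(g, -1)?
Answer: Rational(537151406, 149) ≈ 3.6050e+6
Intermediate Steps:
Function('F')(M) = Add(3, Mul(2, M)) (Function('F')(M) = Add(3, Add(M, M)) = Add(3, Mul(2, M)))
p = -8 (p = Add(7, Mul(-1, Add(3, Mul(2, 6)))) = Add(7, Mul(-1, Add(3, 12))) = Add(7, Mul(-1, 15)) = Add(7, -15) = -8)
Function('Z')(O, G) = Mul(-8, O) (Function('Z')(O, G) = Mul(O, -8) = Mul(-8, O))
Function('k')(P, q) = Mul(3, Pow(q, -1)) (Function('k')(P, q) = Mul(Add(13, -10), Pow(q, -1)) = Mul(3, Pow(q, -1)))
Add(Function('k')(Function('Z')(Pow(Add(-2, -4), 2), 39), -447), Mul(-1, -3605043)) = Add(Mul(3, Pow(-447, -1)), Mul(-1, -3605043)) = Add(Mul(3, Rational(-1, 447)), 3605043) = Add(Rational(-1, 149), 3605043) = Rational(537151406, 149)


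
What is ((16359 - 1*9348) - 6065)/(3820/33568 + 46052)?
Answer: 7938832/386469339 ≈ 0.020542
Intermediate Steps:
((16359 - 1*9348) - 6065)/(3820/33568 + 46052) = ((16359 - 9348) - 6065)/(3820*(1/33568) + 46052) = (7011 - 6065)/(955/8392 + 46052) = 946/(386469339/8392) = 946*(8392/386469339) = 7938832/386469339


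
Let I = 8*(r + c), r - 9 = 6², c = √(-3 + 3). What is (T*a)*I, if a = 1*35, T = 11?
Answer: 138600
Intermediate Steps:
c = 0 (c = √0 = 0)
r = 45 (r = 9 + 6² = 9 + 36 = 45)
I = 360 (I = 8*(45 + 0) = 8*45 = 360)
a = 35
(T*a)*I = (11*35)*360 = 385*360 = 138600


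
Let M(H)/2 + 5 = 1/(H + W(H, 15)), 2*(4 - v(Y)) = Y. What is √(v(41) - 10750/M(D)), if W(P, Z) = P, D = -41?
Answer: 7*√14560086/822 ≈ 32.494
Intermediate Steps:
v(Y) = 4 - Y/2
M(H) = -10 + 1/H (M(H) = -10 + 2/(H + H) = -10 + 2/((2*H)) = -10 + 2*(1/(2*H)) = -10 + 1/H)
√(v(41) - 10750/M(D)) = √((4 - ½*41) - 10750/(-10 + 1/(-41))) = √((4 - 41/2) - 10750/(-10 - 1/41)) = √(-33/2 - 10750/(-411/41)) = √(-33/2 - 10750*(-41)/411) = √(-33/2 - 1*(-440750/411)) = √(-33/2 + 440750/411) = √(867937/822) = 7*√14560086/822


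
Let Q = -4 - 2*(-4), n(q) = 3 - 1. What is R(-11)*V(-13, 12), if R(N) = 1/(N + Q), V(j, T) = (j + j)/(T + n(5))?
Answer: 13/49 ≈ 0.26531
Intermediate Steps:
n(q) = 2
Q = 4 (Q = -4 + 8 = 4)
V(j, T) = 2*j/(2 + T) (V(j, T) = (j + j)/(T + 2) = (2*j)/(2 + T) = 2*j/(2 + T))
R(N) = 1/(4 + N) (R(N) = 1/(N + 4) = 1/(4 + N))
R(-11)*V(-13, 12) = (2*(-13)/(2 + 12))/(4 - 11) = (2*(-13)/14)/(-7) = -2*(-13)/(7*14) = -⅐*(-13/7) = 13/49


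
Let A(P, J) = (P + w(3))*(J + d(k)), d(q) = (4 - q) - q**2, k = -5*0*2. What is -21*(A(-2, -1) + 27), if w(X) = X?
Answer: -630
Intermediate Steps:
k = 0 (k = 0*2 = 0)
d(q) = 4 - q - q**2
A(P, J) = (3 + P)*(4 + J) (A(P, J) = (P + 3)*(J + (4 - 1*0 - 1*0**2)) = (3 + P)*(J + (4 + 0 - 1*0)) = (3 + P)*(J + (4 + 0 + 0)) = (3 + P)*(J + 4) = (3 + P)*(4 + J))
-21*(A(-2, -1) + 27) = -21*((12 + 3*(-1) + 4*(-2) - 1*(-2)) + 27) = -21*((12 - 3 - 8 + 2) + 27) = -21*(3 + 27) = -21*30 = -630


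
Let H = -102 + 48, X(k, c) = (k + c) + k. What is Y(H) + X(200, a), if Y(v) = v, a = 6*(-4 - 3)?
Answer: 304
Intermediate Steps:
a = -42 (a = 6*(-7) = -42)
X(k, c) = c + 2*k (X(k, c) = (c + k) + k = c + 2*k)
H = -54
Y(H) + X(200, a) = -54 + (-42 + 2*200) = -54 + (-42 + 400) = -54 + 358 = 304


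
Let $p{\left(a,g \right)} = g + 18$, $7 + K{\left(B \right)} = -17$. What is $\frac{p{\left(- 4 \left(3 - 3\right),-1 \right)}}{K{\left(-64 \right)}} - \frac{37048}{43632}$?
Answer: $- \frac{33977}{21816} \approx -1.5574$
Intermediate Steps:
$K{\left(B \right)} = -24$ ($K{\left(B \right)} = -7 - 17 = -24$)
$p{\left(a,g \right)} = 18 + g$
$\frac{p{\left(- 4 \left(3 - 3\right),-1 \right)}}{K{\left(-64 \right)}} - \frac{37048}{43632} = \frac{18 - 1}{-24} - \frac{37048}{43632} = 17 \left(- \frac{1}{24}\right) - \frac{4631}{5454} = - \frac{17}{24} - \frac{4631}{5454} = - \frac{33977}{21816}$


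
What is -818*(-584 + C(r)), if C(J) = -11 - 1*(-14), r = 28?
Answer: 475258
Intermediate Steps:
C(J) = 3 (C(J) = -11 + 14 = 3)
-818*(-584 + C(r)) = -818*(-584 + 3) = -818*(-581) = 475258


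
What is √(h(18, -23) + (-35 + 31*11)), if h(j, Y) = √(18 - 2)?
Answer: √310 ≈ 17.607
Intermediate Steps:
h(j, Y) = 4 (h(j, Y) = √16 = 4)
√(h(18, -23) + (-35 + 31*11)) = √(4 + (-35 + 31*11)) = √(4 + (-35 + 341)) = √(4 + 306) = √310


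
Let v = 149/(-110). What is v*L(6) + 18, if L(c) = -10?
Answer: 347/11 ≈ 31.545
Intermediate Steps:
v = -149/110 (v = 149*(-1/110) = -149/110 ≈ -1.3545)
v*L(6) + 18 = -149/110*(-10) + 18 = 149/11 + 18 = 347/11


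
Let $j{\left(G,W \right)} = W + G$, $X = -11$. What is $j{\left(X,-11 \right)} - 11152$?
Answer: $-11174$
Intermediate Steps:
$j{\left(G,W \right)} = G + W$
$j{\left(X,-11 \right)} - 11152 = \left(-11 - 11\right) - 11152 = -22 - 11152 = -11174$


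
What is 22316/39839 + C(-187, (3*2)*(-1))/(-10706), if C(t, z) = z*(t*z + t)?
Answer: 231205943/213258167 ≈ 1.0842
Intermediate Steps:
C(t, z) = z*(t + t*z)
22316/39839 + C(-187, (3*2)*(-1))/(-10706) = 22316/39839 - 187*(3*2)*(-1)*(1 + (3*2)*(-1))/(-10706) = 22316*(1/39839) - 187*6*(-1)*(1 + 6*(-1))*(-1/10706) = 22316/39839 - 187*(-6)*(1 - 6)*(-1/10706) = 22316/39839 - 187*(-6)*(-5)*(-1/10706) = 22316/39839 - 5610*(-1/10706) = 22316/39839 + 2805/5353 = 231205943/213258167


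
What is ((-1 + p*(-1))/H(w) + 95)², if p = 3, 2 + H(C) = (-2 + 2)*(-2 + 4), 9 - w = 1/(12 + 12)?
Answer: 9409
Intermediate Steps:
w = 215/24 (w = 9 - 1/(12 + 12) = 9 - 1/24 = 215/24 ≈ 8.9583)
H(C) = -2 (H(C) = -2 + (-2 + 2)*(-2 + 4) = -2 + 0*2 = -2 + 0 = -2)
((-1 + p*(-1))/H(w) + 95)² = ((-1 + 3*(-1))/(-2) + 95)² = ((-1 - 3)*(-½) + 95)² = (-4*(-½) + 95)² = (2 + 95)² = 97² = 9409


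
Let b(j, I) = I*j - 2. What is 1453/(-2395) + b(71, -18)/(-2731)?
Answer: -902543/6540745 ≈ -0.13799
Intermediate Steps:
b(j, I) = -2 + I*j
1453/(-2395) + b(71, -18)/(-2731) = 1453/(-2395) + (-2 - 18*71)/(-2731) = 1453*(-1/2395) + (-2 - 1278)*(-1/2731) = -1453/2395 - 1280*(-1/2731) = -1453/2395 + 1280/2731 = -902543/6540745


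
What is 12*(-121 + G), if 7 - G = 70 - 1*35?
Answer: -1788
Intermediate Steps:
G = -28 (G = 7 - (70 - 1*35) = 7 - (70 - 35) = 7 - 1*35 = 7 - 35 = -28)
12*(-121 + G) = 12*(-121 - 28) = 12*(-149) = -1788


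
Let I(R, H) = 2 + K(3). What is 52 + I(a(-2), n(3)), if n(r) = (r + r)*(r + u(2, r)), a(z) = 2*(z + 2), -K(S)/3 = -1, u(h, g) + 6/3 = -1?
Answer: 57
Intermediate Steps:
u(h, g) = -3 (u(h, g) = -2 - 1 = -3)
K(S) = 3 (K(S) = -3*(-1) = 3)
a(z) = 4 + 2*z (a(z) = 2*(2 + z) = 4 + 2*z)
n(r) = 2*r*(-3 + r) (n(r) = (r + r)*(r - 3) = (2*r)*(-3 + r) = 2*r*(-3 + r))
I(R, H) = 5 (I(R, H) = 2 + 3 = 5)
52 + I(a(-2), n(3)) = 52 + 5 = 57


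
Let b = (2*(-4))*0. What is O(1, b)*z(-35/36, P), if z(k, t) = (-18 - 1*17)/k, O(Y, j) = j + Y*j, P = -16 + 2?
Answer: 0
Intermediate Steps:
b = 0 (b = -8*0 = 0)
P = -14
z(k, t) = -35/k (z(k, t) = (-18 - 17)/k = -35/k)
O(1, b)*z(-35/36, P) = (0*(1 + 1))*(-35/((-35/36))) = (0*2)*(-35/((-35*1/36))) = 0*(-35/(-35/36)) = 0*(-35*(-36/35)) = 0*36 = 0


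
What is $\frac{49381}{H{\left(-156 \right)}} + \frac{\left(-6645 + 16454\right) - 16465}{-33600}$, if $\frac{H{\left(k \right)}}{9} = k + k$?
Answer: $- \frac{8544331}{491400} \approx -17.388$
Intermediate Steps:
$H{\left(k \right)} = 18 k$ ($H{\left(k \right)} = 9 \left(k + k\right) = 9 \cdot 2 k = 18 k$)
$\frac{49381}{H{\left(-156 \right)}} + \frac{\left(-6645 + 16454\right) - 16465}{-33600} = \frac{49381}{18 \left(-156\right)} + \frac{\left(-6645 + 16454\right) - 16465}{-33600} = \frac{49381}{-2808} + \left(9809 - 16465\right) \left(- \frac{1}{33600}\right) = 49381 \left(- \frac{1}{2808}\right) - - \frac{104}{525} = - \frac{49381}{2808} + \frac{104}{525} = - \frac{8544331}{491400}$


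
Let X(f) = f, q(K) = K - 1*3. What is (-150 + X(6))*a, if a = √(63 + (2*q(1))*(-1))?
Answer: -144*√67 ≈ -1178.7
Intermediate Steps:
q(K) = -3 + K (q(K) = K - 3 = -3 + K)
a = √67 (a = √(63 + (2*(-3 + 1))*(-1)) = √(63 + (2*(-2))*(-1)) = √(63 - 4*(-1)) = √(63 + 4) = √67 ≈ 8.1853)
(-150 + X(6))*a = (-150 + 6)*√67 = -144*√67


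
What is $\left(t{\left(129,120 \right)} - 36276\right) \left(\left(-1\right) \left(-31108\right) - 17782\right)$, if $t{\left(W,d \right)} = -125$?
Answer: $-485079726$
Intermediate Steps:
$\left(t{\left(129,120 \right)} - 36276\right) \left(\left(-1\right) \left(-31108\right) - 17782\right) = \left(-125 - 36276\right) \left(\left(-1\right) \left(-31108\right) - 17782\right) = - 36401 \left(31108 - 17782\right) = \left(-36401\right) 13326 = -485079726$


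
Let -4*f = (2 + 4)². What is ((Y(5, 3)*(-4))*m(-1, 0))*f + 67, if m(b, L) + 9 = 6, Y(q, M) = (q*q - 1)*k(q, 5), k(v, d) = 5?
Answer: -12893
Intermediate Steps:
Y(q, M) = -5 + 5*q² (Y(q, M) = (q*q - 1)*5 = (q² - 1)*5 = (-1 + q²)*5 = -5 + 5*q²)
m(b, L) = -3 (m(b, L) = -9 + 6 = -3)
f = -9 (f = -(2 + 4)²/4 = -¼*6² = -¼*36 = -9)
((Y(5, 3)*(-4))*m(-1, 0))*f + 67 = (((-5 + 5*5²)*(-4))*(-3))*(-9) + 67 = (((-5 + 5*25)*(-4))*(-3))*(-9) + 67 = (((-5 + 125)*(-4))*(-3))*(-9) + 67 = ((120*(-4))*(-3))*(-9) + 67 = -480*(-3)*(-9) + 67 = 1440*(-9) + 67 = -12960 + 67 = -12893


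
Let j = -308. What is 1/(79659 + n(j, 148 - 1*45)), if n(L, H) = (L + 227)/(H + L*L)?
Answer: 94967/7564976172 ≈ 1.2554e-5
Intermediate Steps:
n(L, H) = (227 + L)/(H + L²)
1/(79659 + n(j, 148 - 1*45)) = 1/(79659 + (227 - 308)/((148 - 1*45) + (-308)²)) = 1/(79659 - 81/((148 - 45) + 94864)) = 1/(79659 - 81/(103 + 94864)) = 1/(79659 - 81/94967) = 1/(7564976172/94967) = 94967/7564976172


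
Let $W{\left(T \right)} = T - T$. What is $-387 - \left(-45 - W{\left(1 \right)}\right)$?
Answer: $-342$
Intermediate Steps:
$W{\left(T \right)} = 0$
$-387 - \left(-45 - W{\left(1 \right)}\right) = -387 - \left(-45 - 0\right) = -387 - \left(-45 + 0\right) = -387 - -45 = -387 + 45 = -342$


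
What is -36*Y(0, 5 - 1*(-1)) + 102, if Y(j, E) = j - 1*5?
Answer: 282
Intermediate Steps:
Y(j, E) = -5 + j (Y(j, E) = j - 5 = -5 + j)
-36*Y(0, 5 - 1*(-1)) + 102 = -36*(-5 + 0) + 102 = -36*(-5) + 102 = 180 + 102 = 282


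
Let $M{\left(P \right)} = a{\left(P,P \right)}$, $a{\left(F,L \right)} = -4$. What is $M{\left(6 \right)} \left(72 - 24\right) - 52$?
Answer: $-244$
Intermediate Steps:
$M{\left(P \right)} = -4$
$M{\left(6 \right)} \left(72 - 24\right) - 52 = - 4 \left(72 - 24\right) - 52 = \left(-4\right) 48 - 52 = -192 - 52 = -244$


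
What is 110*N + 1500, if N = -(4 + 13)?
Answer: -370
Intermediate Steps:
N = -17 (N = -1*17 = -17)
110*N + 1500 = 110*(-17) + 1500 = -1870 + 1500 = -370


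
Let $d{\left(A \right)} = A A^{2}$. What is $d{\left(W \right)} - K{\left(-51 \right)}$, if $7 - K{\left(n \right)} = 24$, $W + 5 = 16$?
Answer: $1348$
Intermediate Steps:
$W = 11$ ($W = -5 + 16 = 11$)
$d{\left(A \right)} = A^{3}$
$K{\left(n \right)} = -17$ ($K{\left(n \right)} = 7 - 24 = -17$)
$d{\left(W \right)} - K{\left(-51 \right)} = 11^{3} - -17 = 1331 + 17 = 1348$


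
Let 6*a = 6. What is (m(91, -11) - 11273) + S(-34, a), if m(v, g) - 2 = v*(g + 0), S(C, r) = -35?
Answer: -12307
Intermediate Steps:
a = 1 (a = (⅙)*6 = 1)
m(v, g) = 2 + g*v (m(v, g) = 2 + v*(g + 0) = 2 + v*g = 2 + g*v)
(m(91, -11) - 11273) + S(-34, a) = ((2 - 11*91) - 11273) - 35 = ((2 - 1001) - 11273) - 35 = (-999 - 11273) - 35 = -12272 - 35 = -12307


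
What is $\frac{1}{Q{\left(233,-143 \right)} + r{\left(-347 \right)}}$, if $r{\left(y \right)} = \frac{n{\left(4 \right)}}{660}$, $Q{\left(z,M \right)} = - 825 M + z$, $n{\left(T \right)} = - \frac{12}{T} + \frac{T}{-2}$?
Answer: $\frac{132}{15603455} \approx 8.4597 \cdot 10^{-6}$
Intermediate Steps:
$n{\left(T \right)} = - \frac{12}{T} - \frac{T}{2}$ ($n{\left(T \right)} = - \frac{12}{T} + T \left(- \frac{1}{2}\right) = - \frac{12}{T} - \frac{T}{2}$)
$Q{\left(z,M \right)} = z - 825 M$
$r{\left(y \right)} = - \frac{1}{132}$ ($r{\left(y \right)} = \frac{- \frac{12}{4} - 2}{660} = \left(\left(-12\right) \frac{1}{4} - 2\right) \frac{1}{660} = \left(-3 - 2\right) \frac{1}{660} = \left(-5\right) \frac{1}{660} = - \frac{1}{132}$)
$\frac{1}{Q{\left(233,-143 \right)} + r{\left(-347 \right)}} = \frac{1}{\left(233 - -117975\right) - \frac{1}{132}} = \frac{1}{\left(233 + 117975\right) - \frac{1}{132}} = \frac{1}{118208 - \frac{1}{132}} = \frac{1}{\frac{15603455}{132}} = \frac{132}{15603455}$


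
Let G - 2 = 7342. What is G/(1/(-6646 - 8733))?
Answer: -112943376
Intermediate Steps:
G = 7344 (G = 2 + 7342 = 7344)
G/(1/(-6646 - 8733)) = 7344/(1/(-6646 - 8733)) = 7344/(1/(-15379)) = 7344/(-1/15379) = 7344*(-15379) = -112943376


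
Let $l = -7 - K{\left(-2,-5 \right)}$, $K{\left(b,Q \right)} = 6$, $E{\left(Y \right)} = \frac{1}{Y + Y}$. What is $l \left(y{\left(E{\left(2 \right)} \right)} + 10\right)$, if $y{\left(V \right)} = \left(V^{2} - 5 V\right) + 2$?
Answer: $- \frac{2249}{16} \approx -140.56$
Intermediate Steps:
$E{\left(Y \right)} = \frac{1}{2 Y}$
$y{\left(V \right)} = 2 + V^{2} - 5 V$
$l = -13$ ($l = -7 - 6 = -13$)
$l \left(y{\left(E{\left(2 \right)} \right)} + 10\right) = - 13 \left(\left(2 + \left(\frac{1}{2 \cdot 2}\right)^{2} - 5 \frac{1}{2 \cdot 2}\right) + 10\right) = - 13 \left(\left(2 + \left(\frac{1}{2} \cdot \frac{1}{2}\right)^{2} - 5 \cdot \frac{1}{2} \cdot \frac{1}{2}\right) + 10\right) = - 13 \left(\left(2 + \left(\frac{1}{4}\right)^{2} - \frac{5}{4}\right) + 10\right) = - 13 \left(\left(2 + \frac{1}{16} - \frac{5}{4}\right) + 10\right) = - 13 \left(\frac{13}{16} + 10\right) = \left(-13\right) \frac{173}{16} = - \frac{2249}{16}$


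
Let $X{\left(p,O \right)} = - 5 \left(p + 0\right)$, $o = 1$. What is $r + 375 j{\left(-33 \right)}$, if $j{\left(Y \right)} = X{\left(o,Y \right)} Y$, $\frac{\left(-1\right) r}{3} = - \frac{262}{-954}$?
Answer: $\frac{9837994}{159} \approx 61874.0$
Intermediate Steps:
$X{\left(p,O \right)} = - 5 p$
$r = - \frac{131}{159}$ ($r = - 3 \left(- \frac{262}{-954}\right) = - 3 \left(\left(-262\right) \left(- \frac{1}{954}\right)\right) = \left(-3\right) \frac{131}{477} = - \frac{131}{159} \approx -0.8239$)
$j{\left(Y \right)} = - 5 Y$ ($j{\left(Y \right)} = \left(-5\right) 1 Y = - 5 Y$)
$r + 375 j{\left(-33 \right)} = - \frac{131}{159} + 375 \left(\left(-5\right) \left(-33\right)\right) = - \frac{131}{159} + 375 \cdot 165 = - \frac{131}{159} + 61875 = \frac{9837994}{159}$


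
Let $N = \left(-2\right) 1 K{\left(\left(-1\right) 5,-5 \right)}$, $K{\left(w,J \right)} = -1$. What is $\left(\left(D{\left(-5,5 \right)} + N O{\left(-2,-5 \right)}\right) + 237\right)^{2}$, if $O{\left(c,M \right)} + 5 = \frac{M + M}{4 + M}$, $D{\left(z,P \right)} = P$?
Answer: $63504$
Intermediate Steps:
$O{\left(c,M \right)} = -5 + \frac{2 M}{4 + M}$ ($O{\left(c,M \right)} = -5 + \frac{M + M}{4 + M} = -5 + \frac{2 M}{4 + M}$)
$N = 2$ ($N = \left(-2\right) 1 \left(-1\right) = \left(-2\right) \left(-1\right) = 2$)
$\left(\left(D{\left(-5,5 \right)} + N O{\left(-2,-5 \right)}\right) + 237\right)^{2} = \left(\left(5 + 2 \frac{-20 - -15}{4 - 5}\right) + 237\right)^{2} = \left(\left(5 + 2 \frac{-20 + 15}{-1}\right) + 237\right)^{2} = \left(\left(5 + 2 \left(\left(-1\right) \left(-5\right)\right)\right) + 237\right)^{2} = \left(\left(5 + 2 \cdot 5\right) + 237\right)^{2} = \left(\left(5 + 10\right) + 237\right)^{2} = \left(15 + 237\right)^{2} = 252^{2} = 63504$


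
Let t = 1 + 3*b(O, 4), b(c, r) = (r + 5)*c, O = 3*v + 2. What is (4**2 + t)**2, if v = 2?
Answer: 54289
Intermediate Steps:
O = 8 (O = 3*2 + 2 = 6 + 2 = 8)
b(c, r) = c*(5 + r) (b(c, r) = (5 + r)*c = c*(5 + r))
t = 217 (t = 1 + 3*(8*(5 + 4)) = 1 + 3*(8*9) = 1 + 3*72 = 1 + 216 = 217)
(4**2 + t)**2 = (4**2 + 217)**2 = (16 + 217)**2 = 233**2 = 54289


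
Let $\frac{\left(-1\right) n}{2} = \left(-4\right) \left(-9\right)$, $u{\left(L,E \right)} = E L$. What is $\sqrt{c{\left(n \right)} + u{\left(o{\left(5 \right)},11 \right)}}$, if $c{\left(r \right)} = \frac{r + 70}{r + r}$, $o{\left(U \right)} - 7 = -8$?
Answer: $\frac{i \sqrt{1582}}{12} \approx 3.3145 i$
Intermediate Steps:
$o{\left(U \right)} = -1$ ($o{\left(U \right)} = 7 - 8 = -1$)
$n = -72$ ($n = - 2 \left(\left(-4\right) \left(-9\right)\right) = \left(-2\right) 36 = -72$)
$c{\left(r \right)} = \frac{70 + r}{2 r}$
$\sqrt{c{\left(n \right)} + u{\left(o{\left(5 \right)},11 \right)}} = \sqrt{\frac{70 - 72}{2 \left(-72\right)} + 11 \left(-1\right)} = \sqrt{\frac{1}{2} \left(- \frac{1}{72}\right) \left(-2\right) - 11} = \sqrt{\frac{1}{72} - 11} = \sqrt{- \frac{791}{72}} = \frac{i \sqrt{1582}}{12}$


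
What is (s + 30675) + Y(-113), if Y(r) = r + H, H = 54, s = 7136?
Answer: 37752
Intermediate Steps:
Y(r) = 54 + r (Y(r) = r + 54 = 54 + r)
(s + 30675) + Y(-113) = (7136 + 30675) + (54 - 113) = 37811 - 59 = 37752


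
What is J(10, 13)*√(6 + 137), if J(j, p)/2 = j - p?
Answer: -6*√143 ≈ -71.750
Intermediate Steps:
J(j, p) = -2*p + 2*j (J(j, p) = 2*(j - p) = -2*p + 2*j)
J(10, 13)*√(6 + 137) = (-2*13 + 2*10)*√(6 + 137) = (-26 + 20)*√143 = -6*√143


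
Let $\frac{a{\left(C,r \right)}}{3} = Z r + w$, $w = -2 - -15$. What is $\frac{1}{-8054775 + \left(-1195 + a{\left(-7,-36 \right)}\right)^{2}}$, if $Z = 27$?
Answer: $\frac{1}{8526409} \approx 1.1728 \cdot 10^{-7}$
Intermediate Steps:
$w = 13$ ($w = -2 + 15 = 13$)
$a{\left(C,r \right)} = 39 + 81 r$ ($a{\left(C,r \right)} = 3 \left(27 r + 13\right) = 3 \left(13 + 27 r\right) = 39 + 81 r$)
$\frac{1}{-8054775 + \left(-1195 + a{\left(-7,-36 \right)}\right)^{2}} = \frac{1}{-8054775 + \left(-1195 + \left(39 + 81 \left(-36\right)\right)\right)^{2}} = \frac{1}{-8054775 + \left(-1195 + \left(39 - 2916\right)\right)^{2}} = \frac{1}{-8054775 + \left(-1195 - 2877\right)^{2}} = \frac{1}{-8054775 + \left(-4072\right)^{2}} = \frac{1}{-8054775 + 16581184} = \frac{1}{8526409}$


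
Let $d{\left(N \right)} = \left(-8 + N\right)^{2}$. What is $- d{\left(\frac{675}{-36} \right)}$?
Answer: $- \frac{11449}{16} \approx -715.56$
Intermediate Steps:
$- d{\left(\frac{675}{-36} \right)} = - \left(-8 + \frac{675}{-36}\right)^{2} = - \left(-8 + 675 \left(- \frac{1}{36}\right)\right)^{2} = - \left(-8 - \frac{75}{4}\right)^{2} = - \left(- \frac{107}{4}\right)^{2} = \left(-1\right) \frac{11449}{16} = - \frac{11449}{16}$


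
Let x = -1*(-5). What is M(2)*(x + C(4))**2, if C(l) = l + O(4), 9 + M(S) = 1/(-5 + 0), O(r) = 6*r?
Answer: -50094/5 ≈ -10019.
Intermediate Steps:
M(S) = -46/5 (M(S) = -9 + 1/(-5 + 0) = -9 + 1/(-5) = -9 - 1/5 = -46/5)
x = 5
C(l) = 24 + l (C(l) = l + 6*4 = l + 24 = 24 + l)
M(2)*(x + C(4))**2 = -46*(5 + (24 + 4))**2/5 = -46*(5 + 28)**2/5 = -46/5*33**2 = -46/5*1089 = -50094/5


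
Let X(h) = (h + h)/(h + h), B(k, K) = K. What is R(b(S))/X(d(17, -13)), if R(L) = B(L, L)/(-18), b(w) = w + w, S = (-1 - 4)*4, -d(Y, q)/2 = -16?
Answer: 20/9 ≈ 2.2222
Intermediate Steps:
d(Y, q) = 32 (d(Y, q) = -2*(-16) = 32)
S = -20 (S = -5*4 = -20)
X(h) = 1 (X(h) = (2*h)/((2*h)) = (2*h)*(1/(2*h)) = 1)
b(w) = 2*w
R(L) = -L/18 (R(L) = L/(-18) = L*(-1/18) = -L/18)
R(b(S))/X(d(17, -13)) = -(-20)/9/1 = -1/18*(-40)*1 = (20/9)*1 = 20/9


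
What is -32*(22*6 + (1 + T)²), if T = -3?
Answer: -4352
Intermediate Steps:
-32*(22*6 + (1 + T)²) = -32*(22*6 + (1 - 3)²) = -32*(132 + (-2)²) = -32*(132 + 4) = -32*136 = -4352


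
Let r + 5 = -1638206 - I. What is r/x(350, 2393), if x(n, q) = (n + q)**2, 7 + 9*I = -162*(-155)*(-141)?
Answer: -11203382/67716441 ≈ -0.16545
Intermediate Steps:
I = -3540517/9 (I = -7/9 + (-162*(-155)*(-141))/9 = -7/9 + (25110*(-141))/9 = -7/9 + (1/9)*(-3540510) = -7/9 - 393390 = -3540517/9 ≈ -3.9339e+5)
r = -11203382/9 (r = -5 + (-1638206 - 1*(-3540517/9)) = -5 + (-1638206 + 3540517/9) = -5 - 11203337/9 = -11203382/9 ≈ -1.2448e+6)
r/x(350, 2393) = -11203382/(9*(350 + 2393)**2) = -11203382/(9*(2743**2)) = -11203382/9/7524049 = -11203382/9*1/7524049 = -11203382/67716441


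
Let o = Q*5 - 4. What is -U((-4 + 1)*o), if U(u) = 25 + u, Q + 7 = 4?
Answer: -82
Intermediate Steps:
Q = -3 (Q = -7 + 4 = -3)
o = -19 (o = -3*5 - 4 = -15 - 4 = -19)
-U((-4 + 1)*o) = -(25 + (-4 + 1)*(-19)) = -(25 - 3*(-19)) = -(25 + 57) = -1*82 = -82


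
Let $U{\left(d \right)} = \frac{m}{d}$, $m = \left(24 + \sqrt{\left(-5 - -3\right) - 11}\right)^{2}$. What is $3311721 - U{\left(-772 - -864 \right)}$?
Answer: $\frac{304677769}{92} - \frac{12 i \sqrt{13}}{23} \approx 3.3117 \cdot 10^{6} - 1.8812 i$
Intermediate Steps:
$m = \left(24 + i \sqrt{13}\right)^{2}$ ($m = \left(24 + \sqrt{\left(-5 + 3\right) - 11}\right)^{2} = \left(24 + \sqrt{-2 - 11}\right)^{2} = \left(24 + \sqrt{-13}\right)^{2} = \left(24 + i \sqrt{13}\right)^{2} \approx 563.0 + 173.07 i$)
$U{\left(d \right)} = \frac{\left(24 + i \sqrt{13}\right)^{2}}{d}$
$3311721 - U{\left(-772 - -864 \right)} = 3311721 - \frac{\left(24 + i \sqrt{13}\right)^{2}}{-772 - -864} = 3311721 - \frac{\left(24 + i \sqrt{13}\right)^{2}}{-772 + 864} = 3311721 - \frac{\left(24 + i \sqrt{13}\right)^{2}}{92}$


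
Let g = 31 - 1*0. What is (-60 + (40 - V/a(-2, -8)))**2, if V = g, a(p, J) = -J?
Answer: 36481/64 ≈ 570.02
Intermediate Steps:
g = 31 (g = 31 + 0 = 31)
V = 31
(-60 + (40 - V/a(-2, -8)))**2 = (-60 + (40 - 31/((-1*(-8)))))**2 = (-60 + (40 - 31/8))**2 = (-60 + 289/8)**2 = (-191/8)**2 = 36481/64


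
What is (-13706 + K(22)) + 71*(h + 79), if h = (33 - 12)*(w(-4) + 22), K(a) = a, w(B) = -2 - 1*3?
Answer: 17272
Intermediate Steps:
w(B) = -5 (w(B) = -2 - 3 = -5)
h = 357 (h = (33 - 12)*(-5 + 22) = 21*17 = 357)
(-13706 + K(22)) + 71*(h + 79) = (-13706 + 22) + 71*(357 + 79) = -13684 + 71*436 = -13684 + 30956 = 17272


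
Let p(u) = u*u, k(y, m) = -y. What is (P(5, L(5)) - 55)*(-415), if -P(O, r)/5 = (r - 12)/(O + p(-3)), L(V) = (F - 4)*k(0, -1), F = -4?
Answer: 147325/7 ≈ 21046.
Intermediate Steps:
L(V) = 0 (L(V) = (-4 - 4)*(-1*0) = -8*0 = 0)
p(u) = u²
P(O, r) = -5*(-12 + r)/(9 + O) (P(O, r) = -5*(r - 12)/(O + (-3)²) = -5*(-12 + r)/(O + 9) = -5*(-12 + r)/(9 + O))
(P(5, L(5)) - 55)*(-415) = (5*(12 - 1*0)/(9 + 5) - 55)*(-415) = (5*(12 + 0)/14 - 55)*(-415) = (5*(1/14)*12 - 55)*(-415) = (30/7 - 55)*(-415) = -355/7*(-415) = 147325/7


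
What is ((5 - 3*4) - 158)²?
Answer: 27225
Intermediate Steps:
((5 - 3*4) - 158)² = ((5 - 12) - 158)² = (-7 - 158)² = (-165)² = 27225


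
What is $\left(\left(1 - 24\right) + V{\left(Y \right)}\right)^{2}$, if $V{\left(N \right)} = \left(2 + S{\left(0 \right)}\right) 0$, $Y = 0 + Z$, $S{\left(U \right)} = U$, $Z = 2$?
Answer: $529$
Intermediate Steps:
$Y = 2$ ($Y = 0 + 2 = 2$)
$V{\left(N \right)} = 0$ ($V{\left(N \right)} = \left(2 + 0\right) 0 = 2 \cdot 0 = 0$)
$\left(\left(1 - 24\right) + V{\left(Y \right)}\right)^{2} = \left(\left(1 - 24\right) + 0\right)^{2} = \left(-23 + 0\right)^{2} = \left(-23\right)^{2} = 529$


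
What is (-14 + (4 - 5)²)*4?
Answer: -52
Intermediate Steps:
(-14 + (4 - 5)²)*4 = (-14 + (-1)²)*4 = (-14 + 1)*4 = -13*4 = -52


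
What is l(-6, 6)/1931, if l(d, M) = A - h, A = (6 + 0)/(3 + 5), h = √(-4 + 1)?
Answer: 3/7724 - I*√3/1931 ≈ 0.0003884 - 0.00089697*I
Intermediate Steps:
h = I*√3 (h = √(-3) = I*√3 ≈ 1.732*I)
A = ¾ (A = 6/8 = 6*(⅛) = ¾ ≈ 0.75000)
l(d, M) = ¾ - I*√3
l(-6, 6)/1931 = (¾ - I*√3)/1931 = (¾ - I*√3)*(1/1931) = 3/7724 - I*√3/1931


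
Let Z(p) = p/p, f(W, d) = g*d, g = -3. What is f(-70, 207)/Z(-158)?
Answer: -621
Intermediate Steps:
f(W, d) = -3*d
Z(p) = 1
f(-70, 207)/Z(-158) = -3*207/1 = -621*1 = -621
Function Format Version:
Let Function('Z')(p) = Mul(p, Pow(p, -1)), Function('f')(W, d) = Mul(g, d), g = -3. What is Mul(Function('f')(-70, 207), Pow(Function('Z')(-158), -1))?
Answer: -621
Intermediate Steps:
Function('f')(W, d) = Mul(-3, d)
Function('Z')(p) = 1
Mul(Function('f')(-70, 207), Pow(Function('Z')(-158), -1)) = Mul(Mul(-3, 207), Pow(1, -1)) = Mul(-621, 1) = -621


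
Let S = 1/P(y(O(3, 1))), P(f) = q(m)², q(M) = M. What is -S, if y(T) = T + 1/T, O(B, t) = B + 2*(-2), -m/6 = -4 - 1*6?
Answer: -1/3600 ≈ -0.00027778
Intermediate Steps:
m = 60 (m = -6*(-4 - 1*6) = -6*(-4 - 6) = -6*(-10) = 60)
O(B, t) = -4 + B (O(B, t) = B - 4 = -4 + B)
P(f) = 3600 (P(f) = 60² = 3600)
S = 1/3600 ≈ 0.00027778
-S = -1*1/3600 = -1/3600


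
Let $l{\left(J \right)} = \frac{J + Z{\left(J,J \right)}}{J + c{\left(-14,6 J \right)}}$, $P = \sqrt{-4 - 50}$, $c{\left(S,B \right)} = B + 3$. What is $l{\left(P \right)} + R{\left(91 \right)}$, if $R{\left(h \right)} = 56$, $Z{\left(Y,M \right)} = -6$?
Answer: $\frac{3 \left(- 18 i + 131 \sqrt{6}\right)}{- i + 7 \sqrt{6}} \approx 56.136 + 0.12455 i$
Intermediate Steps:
$c{\left(S,B \right)} = 3 + B$
$P = 3 i \sqrt{6}$ ($P = \sqrt{-54} = 3 i \sqrt{6} \approx 7.3485 i$)
$l{\left(J \right)} = \frac{-6 + J}{3 + 7 J}$ ($l{\left(J \right)} = \frac{J - 6}{J + \left(3 + 6 J\right)} = \frac{-6 + J}{3 + 7 J}$)
$l{\left(P \right)} + R{\left(91 \right)} = \frac{-6 + 3 i \sqrt{6}}{3 + 7 \cdot 3 i \sqrt{6}} + 56 = \frac{-6 + 3 i \sqrt{6}}{3 + 21 i \sqrt{6}} + 56 = 56 + \frac{-6 + 3 i \sqrt{6}}{3 + 21 i \sqrt{6}}$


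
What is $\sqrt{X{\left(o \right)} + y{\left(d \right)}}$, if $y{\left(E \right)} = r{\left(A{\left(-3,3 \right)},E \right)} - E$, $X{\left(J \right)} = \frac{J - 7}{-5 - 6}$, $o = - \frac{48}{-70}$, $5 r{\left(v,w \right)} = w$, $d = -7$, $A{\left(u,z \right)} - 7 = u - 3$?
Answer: $\frac{\sqrt{915145}}{385} \approx 2.4848$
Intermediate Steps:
$A{\left(u,z \right)} = 4 + u$ ($A{\left(u,z \right)} = 7 + \left(u - 3\right) = 7 + \left(-3 + u\right) = 4 + u$)
$r{\left(v,w \right)} = \frac{w}{5}$
$o = \frac{24}{35}$ ($o = \left(-48\right) \left(- \frac{1}{70}\right) = \frac{24}{35} \approx 0.68571$)
$X{\left(J \right)} = \frac{7}{11} - \frac{J}{11}$ ($X{\left(J \right)} = \frac{-7 + J}{-11} = \left(-7 + J\right) \left(- \frac{1}{11}\right) = \frac{7}{11} - \frac{J}{11}$)
$y{\left(E \right)} = - \frac{4 E}{5}$ ($y{\left(E \right)} = \frac{E}{5} - E = - \frac{4 E}{5}$)
$\sqrt{X{\left(o \right)} + y{\left(d \right)}} = \sqrt{\left(\frac{7}{11} - \frac{24}{385}\right) - - \frac{28}{5}} = \sqrt{\left(\frac{7}{11} - \frac{24}{385}\right) + \frac{28}{5}} = \sqrt{\frac{221}{385} + \frac{28}{5}} = \sqrt{\frac{2377}{385}} = \frac{\sqrt{915145}}{385}$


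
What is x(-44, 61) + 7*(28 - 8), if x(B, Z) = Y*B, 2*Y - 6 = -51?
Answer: 1130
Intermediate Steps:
Y = -45/2 (Y = 3 + (½)*(-51) = 3 - 51/2 = -45/2 ≈ -22.500)
x(B, Z) = -45*B/2
x(-44, 61) + 7*(28 - 8) = -45/2*(-44) + 7*(28 - 8) = 990 + 7*20 = 990 + 140 = 1130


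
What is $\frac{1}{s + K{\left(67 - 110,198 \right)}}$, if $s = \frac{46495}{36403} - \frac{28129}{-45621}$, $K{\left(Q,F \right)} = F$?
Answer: $\frac{1660741263}{331971898456} \approx 0.0050027$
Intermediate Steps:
$s = \frac{3145128382}{1660741263}$ ($s = 46495 \cdot \frac{1}{36403} - - \frac{28129}{45621} = \frac{46495}{36403} + \frac{28129}{45621} = \frac{3145128382}{1660741263} \approx 1.8938$)
$\frac{1}{s + K{\left(67 - 110,198 \right)}} = \frac{1}{\frac{3145128382}{1660741263} + 198} = \frac{1}{\frac{331971898456}{1660741263}} = \frac{1660741263}{331971898456}$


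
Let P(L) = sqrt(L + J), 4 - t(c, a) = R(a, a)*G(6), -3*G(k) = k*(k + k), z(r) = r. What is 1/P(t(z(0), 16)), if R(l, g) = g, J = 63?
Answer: sqrt(451)/451 ≈ 0.047088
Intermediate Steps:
G(k) = -2*k**2/3 (G(k) = -k*(k + k)/3 = -k*2*k/3 = -2*k**2/3)
t(c, a) = 4 + 24*a (t(c, a) = 4 - a*(-2/3*6**2) = 4 - a*(-2/3*36) = 4 - a*(-24) = 4 - (-24)*a = 4 + 24*a)
P(L) = sqrt(63 + L) (P(L) = sqrt(L + 63) = sqrt(63 + L))
1/P(t(z(0), 16)) = 1/(sqrt(63 + (4 + 24*16))) = 1/(sqrt(63 + (4 + 384))) = 1/(sqrt(63 + 388)) = 1/(sqrt(451)) = sqrt(451)/451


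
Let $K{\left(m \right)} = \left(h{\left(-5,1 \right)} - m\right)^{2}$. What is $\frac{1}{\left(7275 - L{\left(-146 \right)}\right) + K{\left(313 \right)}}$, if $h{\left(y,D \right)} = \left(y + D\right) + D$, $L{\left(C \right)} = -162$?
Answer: $\frac{1}{107293} \approx 9.3203 \cdot 10^{-6}$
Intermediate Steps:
$h{\left(y,D \right)} = y + 2 D$ ($h{\left(y,D \right)} = \left(D + y\right) + D = y + 2 D$)
$K{\left(m \right)} = \left(-3 - m\right)^{2}$ ($K{\left(m \right)} = \left(\left(-5 + 2 \cdot 1\right) - m\right)^{2} = \left(\left(-5 + 2\right) - m\right)^{2} = \left(-3 - m\right)^{2}$)
$\frac{1}{\left(7275 - L{\left(-146 \right)}\right) + K{\left(313 \right)}} = \frac{1}{\left(7275 - -162\right) + \left(3 + 313\right)^{2}} = \frac{1}{\left(7275 + 162\right) + 316^{2}} = \frac{1}{7437 + 99856} = \frac{1}{107293}$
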